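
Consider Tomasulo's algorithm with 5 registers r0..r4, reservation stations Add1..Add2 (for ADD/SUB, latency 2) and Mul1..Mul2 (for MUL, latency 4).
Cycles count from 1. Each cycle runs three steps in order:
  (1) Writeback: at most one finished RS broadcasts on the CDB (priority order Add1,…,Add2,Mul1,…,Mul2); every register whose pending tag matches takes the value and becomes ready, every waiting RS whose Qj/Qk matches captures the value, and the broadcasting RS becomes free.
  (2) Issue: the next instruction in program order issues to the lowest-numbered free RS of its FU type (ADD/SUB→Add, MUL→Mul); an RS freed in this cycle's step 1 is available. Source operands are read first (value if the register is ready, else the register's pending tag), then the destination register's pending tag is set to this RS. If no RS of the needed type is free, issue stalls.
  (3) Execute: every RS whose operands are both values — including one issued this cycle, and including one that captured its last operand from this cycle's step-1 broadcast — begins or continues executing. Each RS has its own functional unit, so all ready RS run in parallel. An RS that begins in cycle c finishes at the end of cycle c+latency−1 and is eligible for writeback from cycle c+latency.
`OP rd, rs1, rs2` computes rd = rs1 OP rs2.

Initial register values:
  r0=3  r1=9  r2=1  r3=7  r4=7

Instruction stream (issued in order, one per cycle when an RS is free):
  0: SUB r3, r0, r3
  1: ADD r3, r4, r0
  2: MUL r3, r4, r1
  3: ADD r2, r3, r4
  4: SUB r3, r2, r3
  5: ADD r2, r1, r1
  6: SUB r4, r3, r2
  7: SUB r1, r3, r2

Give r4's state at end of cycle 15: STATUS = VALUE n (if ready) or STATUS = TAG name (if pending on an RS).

STATUS = VALUE -11

  c1: issue SUB r3<-Add1  regs: r0:3,r1:9,r2:1,r3:Add1,r4:7
  c2: issue ADD r3<-Add2  regs: r0:3,r1:9,r2:1,r3:Add2,r4:7
  c3: CDB Add1=-4; issue MUL r3<-Mul1  regs: r0:3,r1:9,r2:1,r3:Mul1,r4:7
  c4: CDB Add2=10; issue ADD r2<-Add1  regs: r0:3,r1:9,r2:Add1,r3:Mul1,r4:7
  c5: issue SUB r3<-Add2  regs: r0:3,r1:9,r2:Add1,r3:Add2,r4:7
  c6: stall  regs: r0:3,r1:9,r2:Add1,r3:Add2,r4:7
  c7: CDB Mul1=63; stall  regs: r0:3,r1:9,r2:Add1,r3:Add2,r4:7
  c8: stall  regs: r0:3,r1:9,r2:Add1,r3:Add2,r4:7
  c9: CDB Add1=70; issue ADD r2<-Add1  regs: r0:3,r1:9,r2:Add1,r3:Add2,r4:7
  c10: stall  regs: r0:3,r1:9,r2:Add1,r3:Add2,r4:7
  c11: CDB Add1=18; issue SUB r4<-Add1  regs: r0:3,r1:9,r2:18,r3:Add2,r4:Add1
  c12: CDB Add2=7; issue SUB r1<-Add2  regs: r0:3,r1:Add2,r2:18,r3:7,r4:Add1
  c13: -  regs: r0:3,r1:Add2,r2:18,r3:7,r4:Add1
  c14: CDB Add1=-11  regs: r0:3,r1:Add2,r2:18,r3:7,r4:-11
  c15: CDB Add2=-11  regs: r0:3,r1:-11,r2:18,r3:7,r4:-11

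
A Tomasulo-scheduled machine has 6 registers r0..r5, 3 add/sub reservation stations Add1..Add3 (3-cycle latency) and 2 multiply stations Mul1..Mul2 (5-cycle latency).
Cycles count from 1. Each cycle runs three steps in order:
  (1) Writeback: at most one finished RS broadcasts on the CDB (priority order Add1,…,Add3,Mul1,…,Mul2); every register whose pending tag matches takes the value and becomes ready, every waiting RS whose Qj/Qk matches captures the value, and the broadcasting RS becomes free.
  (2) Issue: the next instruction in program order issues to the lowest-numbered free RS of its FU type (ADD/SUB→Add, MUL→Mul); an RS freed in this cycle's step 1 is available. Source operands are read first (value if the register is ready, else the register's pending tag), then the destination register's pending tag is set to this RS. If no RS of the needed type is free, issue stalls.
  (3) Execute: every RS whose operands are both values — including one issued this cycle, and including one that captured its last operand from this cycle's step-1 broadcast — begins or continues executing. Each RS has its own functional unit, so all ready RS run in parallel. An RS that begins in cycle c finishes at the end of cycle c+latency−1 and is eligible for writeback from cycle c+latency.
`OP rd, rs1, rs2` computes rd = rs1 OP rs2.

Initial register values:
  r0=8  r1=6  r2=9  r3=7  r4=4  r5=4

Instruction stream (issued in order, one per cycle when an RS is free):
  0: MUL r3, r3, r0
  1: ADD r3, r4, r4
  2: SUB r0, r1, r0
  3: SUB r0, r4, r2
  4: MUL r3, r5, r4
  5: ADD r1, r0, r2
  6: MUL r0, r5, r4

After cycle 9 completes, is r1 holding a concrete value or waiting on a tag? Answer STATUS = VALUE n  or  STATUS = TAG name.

  c1: issue MUL r3<-Mul1  regs: r0:8,r1:6,r2:9,r3:Mul1,r4:4,r5:4
  c2: issue ADD r3<-Add1  regs: r0:8,r1:6,r2:9,r3:Add1,r4:4,r5:4
  c3: issue SUB r0<-Add2  regs: r0:Add2,r1:6,r2:9,r3:Add1,r4:4,r5:4
  c4: issue SUB r0<-Add3  regs: r0:Add3,r1:6,r2:9,r3:Add1,r4:4,r5:4
  c5: CDB Add1=8; issue MUL r3<-Mul2  regs: r0:Add3,r1:6,r2:9,r3:Mul2,r4:4,r5:4
  c6: CDB Add2=-2; issue ADD r1<-Add1  regs: r0:Add3,r1:Add1,r2:9,r3:Mul2,r4:4,r5:4
  c7: CDB Add3=-5; stall  regs: r0:-5,r1:Add1,r2:9,r3:Mul2,r4:4,r5:4
  c8: CDB Mul1=56; issue MUL r0<-Mul1  regs: r0:Mul1,r1:Add1,r2:9,r3:Mul2,r4:4,r5:4
  c9: -  regs: r0:Mul1,r1:Add1,r2:9,r3:Mul2,r4:4,r5:4

STATUS = TAG Add1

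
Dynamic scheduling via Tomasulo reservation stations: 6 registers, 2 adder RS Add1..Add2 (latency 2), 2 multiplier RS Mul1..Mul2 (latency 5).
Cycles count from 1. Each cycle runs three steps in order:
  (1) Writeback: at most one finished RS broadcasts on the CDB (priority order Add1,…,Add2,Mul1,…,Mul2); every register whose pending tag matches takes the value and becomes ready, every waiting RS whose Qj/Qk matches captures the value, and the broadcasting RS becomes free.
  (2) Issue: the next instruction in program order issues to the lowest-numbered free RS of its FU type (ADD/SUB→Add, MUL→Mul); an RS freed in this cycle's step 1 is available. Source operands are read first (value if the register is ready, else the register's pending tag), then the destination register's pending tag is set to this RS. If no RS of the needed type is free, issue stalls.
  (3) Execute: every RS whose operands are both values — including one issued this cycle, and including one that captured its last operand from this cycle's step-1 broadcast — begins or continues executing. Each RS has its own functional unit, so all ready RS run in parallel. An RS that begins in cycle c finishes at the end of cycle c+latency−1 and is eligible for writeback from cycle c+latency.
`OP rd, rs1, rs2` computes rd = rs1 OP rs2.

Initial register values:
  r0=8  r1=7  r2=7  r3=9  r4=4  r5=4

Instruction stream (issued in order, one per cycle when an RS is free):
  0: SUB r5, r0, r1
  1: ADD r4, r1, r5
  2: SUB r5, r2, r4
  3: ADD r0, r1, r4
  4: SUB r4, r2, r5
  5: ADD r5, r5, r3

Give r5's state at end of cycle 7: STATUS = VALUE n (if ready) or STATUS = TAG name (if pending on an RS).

STATUS = VALUE -1

  c1: issue SUB r5<-Add1  regs: r0:8,r1:7,r2:7,r3:9,r4:4,r5:Add1
  c2: issue ADD r4<-Add2  regs: r0:8,r1:7,r2:7,r3:9,r4:Add2,r5:Add1
  c3: CDB Add1=1; issue SUB r5<-Add1  regs: r0:8,r1:7,r2:7,r3:9,r4:Add2,r5:Add1
  c4: stall  regs: r0:8,r1:7,r2:7,r3:9,r4:Add2,r5:Add1
  c5: CDB Add2=8; issue ADD r0<-Add2  regs: r0:Add2,r1:7,r2:7,r3:9,r4:8,r5:Add1
  c6: stall  regs: r0:Add2,r1:7,r2:7,r3:9,r4:8,r5:Add1
  c7: CDB Add1=-1; issue SUB r4<-Add1  regs: r0:Add2,r1:7,r2:7,r3:9,r4:Add1,r5:-1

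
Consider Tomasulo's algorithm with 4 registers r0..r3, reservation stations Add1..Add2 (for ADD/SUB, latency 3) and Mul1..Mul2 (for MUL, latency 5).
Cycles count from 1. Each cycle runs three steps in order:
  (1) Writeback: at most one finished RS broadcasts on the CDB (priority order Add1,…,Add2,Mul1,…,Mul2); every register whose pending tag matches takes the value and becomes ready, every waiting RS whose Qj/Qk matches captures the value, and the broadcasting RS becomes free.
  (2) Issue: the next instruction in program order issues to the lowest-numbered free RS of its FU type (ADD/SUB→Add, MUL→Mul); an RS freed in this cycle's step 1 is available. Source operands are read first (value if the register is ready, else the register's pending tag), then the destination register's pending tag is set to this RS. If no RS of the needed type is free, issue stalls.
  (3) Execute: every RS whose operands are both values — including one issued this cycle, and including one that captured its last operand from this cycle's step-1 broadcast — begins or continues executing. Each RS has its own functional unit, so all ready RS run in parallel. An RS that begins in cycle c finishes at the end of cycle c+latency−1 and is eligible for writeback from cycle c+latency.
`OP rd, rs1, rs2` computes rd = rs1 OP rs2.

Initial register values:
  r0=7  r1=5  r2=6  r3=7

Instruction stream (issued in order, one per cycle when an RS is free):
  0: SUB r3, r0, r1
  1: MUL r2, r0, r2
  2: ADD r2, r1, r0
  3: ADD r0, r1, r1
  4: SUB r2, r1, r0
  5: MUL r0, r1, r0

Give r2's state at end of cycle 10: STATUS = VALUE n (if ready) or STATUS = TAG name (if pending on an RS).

c1: issue SUB r3<-Add1 | r0:7,r1:5,r2:6,r3:Add1
c2: issue MUL r2<-Mul1 | r0:7,r1:5,r2:Mul1,r3:Add1
c3: issue ADD r2<-Add2 | r0:7,r1:5,r2:Add2,r3:Add1
c4: CDB Add1=2; issue ADD r0<-Add1 | r0:Add1,r1:5,r2:Add2,r3:2
c5: stall | r0:Add1,r1:5,r2:Add2,r3:2
c6: CDB Add2=12; issue SUB r2<-Add2 | r0:Add1,r1:5,r2:Add2,r3:2
c7: CDB Add1=10; issue MUL r0<-Mul2 | r0:Mul2,r1:5,r2:Add2,r3:2
c8: CDB Mul1=42 | r0:Mul2,r1:5,r2:Add2,r3:2
c9: - | r0:Mul2,r1:5,r2:Add2,r3:2
c10: CDB Add2=-5 | r0:Mul2,r1:5,r2:-5,r3:2

STATUS = VALUE -5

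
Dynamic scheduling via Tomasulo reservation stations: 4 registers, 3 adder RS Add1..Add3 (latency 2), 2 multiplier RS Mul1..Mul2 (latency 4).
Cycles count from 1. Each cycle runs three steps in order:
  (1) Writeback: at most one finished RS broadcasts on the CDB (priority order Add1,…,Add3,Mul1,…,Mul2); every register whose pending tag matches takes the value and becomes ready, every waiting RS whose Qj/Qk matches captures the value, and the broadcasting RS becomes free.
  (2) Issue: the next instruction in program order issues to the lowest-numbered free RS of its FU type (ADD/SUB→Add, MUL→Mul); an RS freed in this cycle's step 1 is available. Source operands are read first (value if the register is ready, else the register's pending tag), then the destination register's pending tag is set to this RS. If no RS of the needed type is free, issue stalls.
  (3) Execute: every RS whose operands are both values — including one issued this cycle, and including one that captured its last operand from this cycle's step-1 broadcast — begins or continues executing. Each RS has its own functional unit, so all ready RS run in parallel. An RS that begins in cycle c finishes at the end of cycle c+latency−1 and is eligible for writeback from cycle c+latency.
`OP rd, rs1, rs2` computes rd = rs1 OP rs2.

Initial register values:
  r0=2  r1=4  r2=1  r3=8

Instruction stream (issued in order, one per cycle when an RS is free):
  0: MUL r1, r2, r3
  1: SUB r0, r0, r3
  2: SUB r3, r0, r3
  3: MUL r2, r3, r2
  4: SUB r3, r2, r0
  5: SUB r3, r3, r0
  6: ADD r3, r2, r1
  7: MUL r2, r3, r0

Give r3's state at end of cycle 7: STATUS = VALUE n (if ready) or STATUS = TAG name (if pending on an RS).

cycle 1: issue MUL r1<-Mul1 // r0:2,r1:Mul1,r2:1,r3:8
cycle 2: issue SUB r0<-Add1 // r0:Add1,r1:Mul1,r2:1,r3:8
cycle 3: issue SUB r3<-Add2 // r0:Add1,r1:Mul1,r2:1,r3:Add2
cycle 4: CDB Add1=-6; issue MUL r2<-Mul2 // r0:-6,r1:Mul1,r2:Mul2,r3:Add2
cycle 5: CDB Mul1=8; issue SUB r3<-Add1 // r0:-6,r1:8,r2:Mul2,r3:Add1
cycle 6: CDB Add2=-14; issue SUB r3<-Add2 // r0:-6,r1:8,r2:Mul2,r3:Add2
cycle 7: issue ADD r3<-Add3 // r0:-6,r1:8,r2:Mul2,r3:Add3

STATUS = TAG Add3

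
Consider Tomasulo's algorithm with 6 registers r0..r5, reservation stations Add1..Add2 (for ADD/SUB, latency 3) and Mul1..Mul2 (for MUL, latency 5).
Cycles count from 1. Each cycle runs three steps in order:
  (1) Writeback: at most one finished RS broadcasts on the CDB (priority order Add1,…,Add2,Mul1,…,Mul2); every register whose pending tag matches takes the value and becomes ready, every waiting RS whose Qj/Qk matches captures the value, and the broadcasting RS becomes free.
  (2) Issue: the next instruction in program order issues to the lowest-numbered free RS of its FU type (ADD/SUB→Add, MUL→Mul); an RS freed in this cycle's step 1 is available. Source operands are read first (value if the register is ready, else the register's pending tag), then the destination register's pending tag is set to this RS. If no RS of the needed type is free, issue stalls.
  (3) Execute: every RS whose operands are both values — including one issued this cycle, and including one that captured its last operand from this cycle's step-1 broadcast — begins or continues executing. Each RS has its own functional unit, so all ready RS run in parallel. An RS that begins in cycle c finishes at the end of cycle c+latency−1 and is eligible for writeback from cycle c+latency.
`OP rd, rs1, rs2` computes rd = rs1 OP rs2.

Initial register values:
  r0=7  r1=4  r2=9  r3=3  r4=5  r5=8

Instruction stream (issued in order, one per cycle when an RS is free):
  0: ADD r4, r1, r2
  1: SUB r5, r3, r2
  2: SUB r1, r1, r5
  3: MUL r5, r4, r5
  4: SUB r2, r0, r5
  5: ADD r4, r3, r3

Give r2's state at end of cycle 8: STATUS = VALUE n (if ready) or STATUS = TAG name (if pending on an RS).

  c1: issue ADD r4<-Add1  regs: r0:7,r1:4,r2:9,r3:3,r4:Add1,r5:8
  c2: issue SUB r5<-Add2  regs: r0:7,r1:4,r2:9,r3:3,r4:Add1,r5:Add2
  c3: stall  regs: r0:7,r1:4,r2:9,r3:3,r4:Add1,r5:Add2
  c4: CDB Add1=13; issue SUB r1<-Add1  regs: r0:7,r1:Add1,r2:9,r3:3,r4:13,r5:Add2
  c5: CDB Add2=-6; issue MUL r5<-Mul1  regs: r0:7,r1:Add1,r2:9,r3:3,r4:13,r5:Mul1
  c6: issue SUB r2<-Add2  regs: r0:7,r1:Add1,r2:Add2,r3:3,r4:13,r5:Mul1
  c7: stall  regs: r0:7,r1:Add1,r2:Add2,r3:3,r4:13,r5:Mul1
  c8: CDB Add1=10; issue ADD r4<-Add1  regs: r0:7,r1:10,r2:Add2,r3:3,r4:Add1,r5:Mul1

STATUS = TAG Add2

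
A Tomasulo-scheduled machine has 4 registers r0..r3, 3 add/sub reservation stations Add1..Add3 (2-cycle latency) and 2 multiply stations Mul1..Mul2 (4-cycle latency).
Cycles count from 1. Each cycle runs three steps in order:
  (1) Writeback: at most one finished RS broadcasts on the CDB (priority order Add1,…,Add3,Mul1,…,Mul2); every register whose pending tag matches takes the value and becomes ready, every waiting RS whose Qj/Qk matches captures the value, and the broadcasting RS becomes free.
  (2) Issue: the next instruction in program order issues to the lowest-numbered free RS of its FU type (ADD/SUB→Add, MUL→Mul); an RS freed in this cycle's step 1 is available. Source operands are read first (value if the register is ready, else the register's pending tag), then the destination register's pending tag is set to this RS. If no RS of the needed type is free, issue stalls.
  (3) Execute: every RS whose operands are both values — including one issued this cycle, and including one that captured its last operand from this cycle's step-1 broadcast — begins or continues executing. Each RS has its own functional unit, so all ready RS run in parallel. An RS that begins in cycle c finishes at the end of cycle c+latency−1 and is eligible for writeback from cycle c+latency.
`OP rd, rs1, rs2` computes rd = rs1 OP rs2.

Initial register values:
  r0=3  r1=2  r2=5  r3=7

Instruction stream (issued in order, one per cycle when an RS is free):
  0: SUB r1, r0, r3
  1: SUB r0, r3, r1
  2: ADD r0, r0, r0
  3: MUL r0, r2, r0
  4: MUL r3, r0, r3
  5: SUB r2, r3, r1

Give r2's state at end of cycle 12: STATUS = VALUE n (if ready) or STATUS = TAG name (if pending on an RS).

  c1: issue SUB r1<-Add1  regs: r0:3,r1:Add1,r2:5,r3:7
  c2: issue SUB r0<-Add2  regs: r0:Add2,r1:Add1,r2:5,r3:7
  c3: CDB Add1=-4; issue ADD r0<-Add1  regs: r0:Add1,r1:-4,r2:5,r3:7
  c4: issue MUL r0<-Mul1  regs: r0:Mul1,r1:-4,r2:5,r3:7
  c5: CDB Add2=11; issue MUL r3<-Mul2  regs: r0:Mul1,r1:-4,r2:5,r3:Mul2
  c6: issue SUB r2<-Add2  regs: r0:Mul1,r1:-4,r2:Add2,r3:Mul2
  c7: CDB Add1=22  regs: r0:Mul1,r1:-4,r2:Add2,r3:Mul2
  c8: -  regs: r0:Mul1,r1:-4,r2:Add2,r3:Mul2
  c9: -  regs: r0:Mul1,r1:-4,r2:Add2,r3:Mul2
  c10: -  regs: r0:Mul1,r1:-4,r2:Add2,r3:Mul2
  c11: CDB Mul1=110  regs: r0:110,r1:-4,r2:Add2,r3:Mul2
  c12: -  regs: r0:110,r1:-4,r2:Add2,r3:Mul2

STATUS = TAG Add2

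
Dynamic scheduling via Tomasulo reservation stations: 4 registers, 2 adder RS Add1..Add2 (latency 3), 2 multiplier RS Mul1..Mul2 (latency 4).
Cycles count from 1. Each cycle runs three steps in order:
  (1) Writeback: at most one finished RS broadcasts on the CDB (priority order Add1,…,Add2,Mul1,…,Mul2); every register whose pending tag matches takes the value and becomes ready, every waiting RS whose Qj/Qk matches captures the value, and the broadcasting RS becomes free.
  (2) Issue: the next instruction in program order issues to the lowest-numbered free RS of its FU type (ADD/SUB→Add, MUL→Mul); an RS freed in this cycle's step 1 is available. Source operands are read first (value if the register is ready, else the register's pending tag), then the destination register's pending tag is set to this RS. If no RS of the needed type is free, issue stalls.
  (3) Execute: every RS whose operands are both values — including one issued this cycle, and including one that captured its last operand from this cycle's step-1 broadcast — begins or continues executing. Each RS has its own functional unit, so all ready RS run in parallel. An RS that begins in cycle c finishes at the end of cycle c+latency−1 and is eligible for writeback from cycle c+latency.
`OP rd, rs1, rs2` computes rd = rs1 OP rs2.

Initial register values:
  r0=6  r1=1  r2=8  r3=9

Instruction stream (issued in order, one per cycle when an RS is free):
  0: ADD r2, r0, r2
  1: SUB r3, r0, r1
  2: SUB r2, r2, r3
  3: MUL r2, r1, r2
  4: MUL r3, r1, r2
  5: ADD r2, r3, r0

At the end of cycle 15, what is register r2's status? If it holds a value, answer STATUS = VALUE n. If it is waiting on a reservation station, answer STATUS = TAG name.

cycle 1: issue ADD r2<-Add1 // r0:6,r1:1,r2:Add1,r3:9
cycle 2: issue SUB r3<-Add2 // r0:6,r1:1,r2:Add1,r3:Add2
cycle 3: stall // r0:6,r1:1,r2:Add1,r3:Add2
cycle 4: CDB Add1=14; issue SUB r2<-Add1 // r0:6,r1:1,r2:Add1,r3:Add2
cycle 5: CDB Add2=5; issue MUL r2<-Mul1 // r0:6,r1:1,r2:Mul1,r3:5
cycle 6: issue MUL r3<-Mul2 // r0:6,r1:1,r2:Mul1,r3:Mul2
cycle 7: issue ADD r2<-Add2 // r0:6,r1:1,r2:Add2,r3:Mul2
cycle 8: CDB Add1=9 // r0:6,r1:1,r2:Add2,r3:Mul2
cycle 9: - // r0:6,r1:1,r2:Add2,r3:Mul2
cycle 10: - // r0:6,r1:1,r2:Add2,r3:Mul2
cycle 11: - // r0:6,r1:1,r2:Add2,r3:Mul2
cycle 12: CDB Mul1=9 // r0:6,r1:1,r2:Add2,r3:Mul2
cycle 13: - // r0:6,r1:1,r2:Add2,r3:Mul2
cycle 14: - // r0:6,r1:1,r2:Add2,r3:Mul2
cycle 15: - // r0:6,r1:1,r2:Add2,r3:Mul2

STATUS = TAG Add2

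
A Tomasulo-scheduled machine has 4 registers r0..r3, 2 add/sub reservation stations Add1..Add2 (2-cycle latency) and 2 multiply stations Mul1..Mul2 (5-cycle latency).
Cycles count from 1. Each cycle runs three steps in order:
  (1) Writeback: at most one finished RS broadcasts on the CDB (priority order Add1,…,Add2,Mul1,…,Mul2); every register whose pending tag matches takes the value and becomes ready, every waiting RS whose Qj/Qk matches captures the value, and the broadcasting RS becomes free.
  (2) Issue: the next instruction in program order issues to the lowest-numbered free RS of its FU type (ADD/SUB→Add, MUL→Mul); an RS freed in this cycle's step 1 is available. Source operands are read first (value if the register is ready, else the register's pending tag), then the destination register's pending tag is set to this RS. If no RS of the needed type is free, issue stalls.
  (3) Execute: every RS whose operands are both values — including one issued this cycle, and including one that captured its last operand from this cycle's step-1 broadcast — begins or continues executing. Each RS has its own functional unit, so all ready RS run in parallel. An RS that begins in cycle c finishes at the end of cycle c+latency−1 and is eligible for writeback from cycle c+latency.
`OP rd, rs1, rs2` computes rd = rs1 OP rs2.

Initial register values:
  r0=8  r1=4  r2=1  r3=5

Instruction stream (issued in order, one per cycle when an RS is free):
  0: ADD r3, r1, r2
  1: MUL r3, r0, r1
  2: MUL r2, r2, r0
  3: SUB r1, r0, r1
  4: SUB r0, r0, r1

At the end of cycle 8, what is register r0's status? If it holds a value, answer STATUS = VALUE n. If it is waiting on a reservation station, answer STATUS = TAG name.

STATUS = VALUE 4

c1: issue ADD r3<-Add1 | r0:8,r1:4,r2:1,r3:Add1
c2: issue MUL r3<-Mul1 | r0:8,r1:4,r2:1,r3:Mul1
c3: CDB Add1=5; issue MUL r2<-Mul2 | r0:8,r1:4,r2:Mul2,r3:Mul1
c4: issue SUB r1<-Add1 | r0:8,r1:Add1,r2:Mul2,r3:Mul1
c5: issue SUB r0<-Add2 | r0:Add2,r1:Add1,r2:Mul2,r3:Mul1
c6: CDB Add1=4 | r0:Add2,r1:4,r2:Mul2,r3:Mul1
c7: CDB Mul1=32 | r0:Add2,r1:4,r2:Mul2,r3:32
c8: CDB Add2=4 | r0:4,r1:4,r2:Mul2,r3:32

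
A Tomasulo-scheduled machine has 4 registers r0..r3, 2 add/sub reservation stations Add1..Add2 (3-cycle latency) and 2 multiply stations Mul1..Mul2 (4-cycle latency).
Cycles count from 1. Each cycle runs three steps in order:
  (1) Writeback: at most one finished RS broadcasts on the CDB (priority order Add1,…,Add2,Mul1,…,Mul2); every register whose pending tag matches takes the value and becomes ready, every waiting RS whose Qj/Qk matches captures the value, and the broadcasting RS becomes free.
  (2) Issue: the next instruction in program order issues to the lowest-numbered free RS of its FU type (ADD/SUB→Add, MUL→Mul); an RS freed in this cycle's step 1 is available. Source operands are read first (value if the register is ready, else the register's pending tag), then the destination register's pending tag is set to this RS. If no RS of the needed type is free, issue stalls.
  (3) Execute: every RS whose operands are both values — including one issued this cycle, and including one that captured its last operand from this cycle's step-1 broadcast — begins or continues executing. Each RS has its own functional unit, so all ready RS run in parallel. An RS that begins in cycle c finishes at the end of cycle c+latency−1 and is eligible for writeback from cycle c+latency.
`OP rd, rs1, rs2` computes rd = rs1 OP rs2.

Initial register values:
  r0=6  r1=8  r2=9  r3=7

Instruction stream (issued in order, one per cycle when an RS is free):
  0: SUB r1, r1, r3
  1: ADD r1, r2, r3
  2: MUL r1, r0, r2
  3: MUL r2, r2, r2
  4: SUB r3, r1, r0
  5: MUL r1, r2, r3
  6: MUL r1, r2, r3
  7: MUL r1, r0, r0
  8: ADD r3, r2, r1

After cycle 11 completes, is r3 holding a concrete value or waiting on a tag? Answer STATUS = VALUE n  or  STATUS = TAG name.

c1: issue SUB r1<-Add1 | r0:6,r1:Add1,r2:9,r3:7
c2: issue ADD r1<-Add2 | r0:6,r1:Add2,r2:9,r3:7
c3: issue MUL r1<-Mul1 | r0:6,r1:Mul1,r2:9,r3:7
c4: CDB Add1=1; issue MUL r2<-Mul2 | r0:6,r1:Mul1,r2:Mul2,r3:7
c5: CDB Add2=16; issue SUB r3<-Add1 | r0:6,r1:Mul1,r2:Mul2,r3:Add1
c6: stall | r0:6,r1:Mul1,r2:Mul2,r3:Add1
c7: CDB Mul1=54; issue MUL r1<-Mul1 | r0:6,r1:Mul1,r2:Mul2,r3:Add1
c8: CDB Mul2=81; issue MUL r1<-Mul2 | r0:6,r1:Mul2,r2:81,r3:Add1
c9: stall | r0:6,r1:Mul2,r2:81,r3:Add1
c10: CDB Add1=48; stall | r0:6,r1:Mul2,r2:81,r3:48
c11: stall | r0:6,r1:Mul2,r2:81,r3:48

STATUS = VALUE 48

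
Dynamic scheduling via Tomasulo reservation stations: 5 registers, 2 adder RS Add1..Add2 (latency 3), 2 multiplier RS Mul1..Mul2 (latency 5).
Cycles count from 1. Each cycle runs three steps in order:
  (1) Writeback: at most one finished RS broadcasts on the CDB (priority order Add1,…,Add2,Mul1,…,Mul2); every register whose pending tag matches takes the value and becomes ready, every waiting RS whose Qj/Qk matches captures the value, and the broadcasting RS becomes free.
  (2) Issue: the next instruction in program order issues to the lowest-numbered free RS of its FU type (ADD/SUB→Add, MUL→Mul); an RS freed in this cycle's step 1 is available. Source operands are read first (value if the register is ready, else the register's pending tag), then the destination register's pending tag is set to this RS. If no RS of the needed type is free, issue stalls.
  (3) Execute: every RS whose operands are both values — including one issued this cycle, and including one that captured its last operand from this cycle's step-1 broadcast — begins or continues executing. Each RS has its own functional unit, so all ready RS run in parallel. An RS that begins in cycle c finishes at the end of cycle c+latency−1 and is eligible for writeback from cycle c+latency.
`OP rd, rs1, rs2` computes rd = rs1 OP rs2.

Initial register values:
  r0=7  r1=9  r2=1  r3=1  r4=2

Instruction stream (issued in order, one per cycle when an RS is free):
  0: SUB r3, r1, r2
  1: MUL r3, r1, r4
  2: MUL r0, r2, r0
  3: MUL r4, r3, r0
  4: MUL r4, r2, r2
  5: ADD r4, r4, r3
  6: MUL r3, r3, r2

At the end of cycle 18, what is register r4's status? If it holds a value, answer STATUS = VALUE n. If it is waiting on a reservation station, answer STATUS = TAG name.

  c1: issue SUB r3<-Add1  regs: r0:7,r1:9,r2:1,r3:Add1,r4:2
  c2: issue MUL r3<-Mul1  regs: r0:7,r1:9,r2:1,r3:Mul1,r4:2
  c3: issue MUL r0<-Mul2  regs: r0:Mul2,r1:9,r2:1,r3:Mul1,r4:2
  c4: CDB Add1=8; stall  regs: r0:Mul2,r1:9,r2:1,r3:Mul1,r4:2
  c5: stall  regs: r0:Mul2,r1:9,r2:1,r3:Mul1,r4:2
  c6: stall  regs: r0:Mul2,r1:9,r2:1,r3:Mul1,r4:2
  c7: CDB Mul1=18; issue MUL r4<-Mul1  regs: r0:Mul2,r1:9,r2:1,r3:18,r4:Mul1
  c8: CDB Mul2=7; issue MUL r4<-Mul2  regs: r0:7,r1:9,r2:1,r3:18,r4:Mul2
  c9: issue ADD r4<-Add1  regs: r0:7,r1:9,r2:1,r3:18,r4:Add1
  c10: stall  regs: r0:7,r1:9,r2:1,r3:18,r4:Add1
  c11: stall  regs: r0:7,r1:9,r2:1,r3:18,r4:Add1
  c12: stall  regs: r0:7,r1:9,r2:1,r3:18,r4:Add1
  c13: CDB Mul1=126; issue MUL r3<-Mul1  regs: r0:7,r1:9,r2:1,r3:Mul1,r4:Add1
  c14: CDB Mul2=1  regs: r0:7,r1:9,r2:1,r3:Mul1,r4:Add1
  c15: -  regs: r0:7,r1:9,r2:1,r3:Mul1,r4:Add1
  c16: -  regs: r0:7,r1:9,r2:1,r3:Mul1,r4:Add1
  c17: CDB Add1=19  regs: r0:7,r1:9,r2:1,r3:Mul1,r4:19
  c18: CDB Mul1=18  regs: r0:7,r1:9,r2:1,r3:18,r4:19

STATUS = VALUE 19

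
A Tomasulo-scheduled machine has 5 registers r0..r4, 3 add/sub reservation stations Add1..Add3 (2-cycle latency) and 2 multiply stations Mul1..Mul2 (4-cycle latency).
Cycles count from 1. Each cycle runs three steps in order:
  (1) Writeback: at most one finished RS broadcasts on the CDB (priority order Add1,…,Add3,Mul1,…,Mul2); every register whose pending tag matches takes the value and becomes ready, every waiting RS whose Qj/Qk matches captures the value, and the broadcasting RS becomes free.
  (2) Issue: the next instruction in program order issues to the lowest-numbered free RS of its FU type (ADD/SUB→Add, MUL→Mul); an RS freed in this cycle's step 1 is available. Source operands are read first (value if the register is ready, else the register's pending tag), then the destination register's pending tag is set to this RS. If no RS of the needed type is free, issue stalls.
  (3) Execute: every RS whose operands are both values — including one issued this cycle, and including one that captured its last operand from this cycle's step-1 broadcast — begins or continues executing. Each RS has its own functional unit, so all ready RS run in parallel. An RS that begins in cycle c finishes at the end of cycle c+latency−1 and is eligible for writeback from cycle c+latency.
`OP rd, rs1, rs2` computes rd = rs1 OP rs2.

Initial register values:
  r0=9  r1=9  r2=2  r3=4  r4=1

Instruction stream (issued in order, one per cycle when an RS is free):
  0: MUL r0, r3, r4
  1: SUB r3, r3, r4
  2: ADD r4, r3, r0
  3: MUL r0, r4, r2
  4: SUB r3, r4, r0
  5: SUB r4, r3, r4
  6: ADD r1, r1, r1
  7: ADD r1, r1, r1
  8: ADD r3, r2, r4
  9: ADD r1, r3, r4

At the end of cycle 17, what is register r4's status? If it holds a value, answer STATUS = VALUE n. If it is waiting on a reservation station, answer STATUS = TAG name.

STATUS = VALUE -14

cycle 1: issue MUL r0<-Mul1 // r0:Mul1,r1:9,r2:2,r3:4,r4:1
cycle 2: issue SUB r3<-Add1 // r0:Mul1,r1:9,r2:2,r3:Add1,r4:1
cycle 3: issue ADD r4<-Add2 // r0:Mul1,r1:9,r2:2,r3:Add1,r4:Add2
cycle 4: CDB Add1=3; issue MUL r0<-Mul2 // r0:Mul2,r1:9,r2:2,r3:3,r4:Add2
cycle 5: CDB Mul1=4; issue SUB r3<-Add1 // r0:Mul2,r1:9,r2:2,r3:Add1,r4:Add2
cycle 6: issue SUB r4<-Add3 // r0:Mul2,r1:9,r2:2,r3:Add1,r4:Add3
cycle 7: CDB Add2=7; issue ADD r1<-Add2 // r0:Mul2,r1:Add2,r2:2,r3:Add1,r4:Add3
cycle 8: stall // r0:Mul2,r1:Add2,r2:2,r3:Add1,r4:Add3
cycle 9: CDB Add2=18; issue ADD r1<-Add2 // r0:Mul2,r1:Add2,r2:2,r3:Add1,r4:Add3
cycle 10: stall // r0:Mul2,r1:Add2,r2:2,r3:Add1,r4:Add3
cycle 11: CDB Add2=36; issue ADD r3<-Add2 // r0:Mul2,r1:36,r2:2,r3:Add2,r4:Add3
cycle 12: CDB Mul2=14; stall // r0:14,r1:36,r2:2,r3:Add2,r4:Add3
cycle 13: stall // r0:14,r1:36,r2:2,r3:Add2,r4:Add3
cycle 14: CDB Add1=-7; issue ADD r1<-Add1 // r0:14,r1:Add1,r2:2,r3:Add2,r4:Add3
cycle 15: - // r0:14,r1:Add1,r2:2,r3:Add2,r4:Add3
cycle 16: CDB Add3=-14 // r0:14,r1:Add1,r2:2,r3:Add2,r4:-14
cycle 17: - // r0:14,r1:Add1,r2:2,r3:Add2,r4:-14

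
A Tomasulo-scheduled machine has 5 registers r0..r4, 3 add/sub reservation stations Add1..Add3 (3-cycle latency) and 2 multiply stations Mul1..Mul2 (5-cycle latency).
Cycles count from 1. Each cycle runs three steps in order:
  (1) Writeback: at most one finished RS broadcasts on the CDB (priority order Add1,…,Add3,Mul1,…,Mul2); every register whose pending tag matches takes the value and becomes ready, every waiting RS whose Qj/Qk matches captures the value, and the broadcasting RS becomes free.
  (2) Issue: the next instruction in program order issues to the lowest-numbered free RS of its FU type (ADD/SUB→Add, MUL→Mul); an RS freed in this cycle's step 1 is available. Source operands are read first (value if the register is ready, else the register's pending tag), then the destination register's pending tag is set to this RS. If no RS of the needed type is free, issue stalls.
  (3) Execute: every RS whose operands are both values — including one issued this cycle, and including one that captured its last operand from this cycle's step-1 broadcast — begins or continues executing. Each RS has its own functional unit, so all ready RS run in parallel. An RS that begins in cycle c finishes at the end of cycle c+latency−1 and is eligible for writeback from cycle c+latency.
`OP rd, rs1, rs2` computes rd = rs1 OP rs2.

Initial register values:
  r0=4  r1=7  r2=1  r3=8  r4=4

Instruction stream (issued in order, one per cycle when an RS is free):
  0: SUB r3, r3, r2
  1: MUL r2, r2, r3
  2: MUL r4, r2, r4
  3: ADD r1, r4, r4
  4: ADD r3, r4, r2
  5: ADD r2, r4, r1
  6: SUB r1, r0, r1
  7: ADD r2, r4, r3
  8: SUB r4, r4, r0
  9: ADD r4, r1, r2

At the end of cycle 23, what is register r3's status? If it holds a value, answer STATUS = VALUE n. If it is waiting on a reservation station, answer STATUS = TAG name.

STATUS = VALUE 35

cycle 1: issue SUB r3<-Add1 // r0:4,r1:7,r2:1,r3:Add1,r4:4
cycle 2: issue MUL r2<-Mul1 // r0:4,r1:7,r2:Mul1,r3:Add1,r4:4
cycle 3: issue MUL r4<-Mul2 // r0:4,r1:7,r2:Mul1,r3:Add1,r4:Mul2
cycle 4: CDB Add1=7; issue ADD r1<-Add1 // r0:4,r1:Add1,r2:Mul1,r3:7,r4:Mul2
cycle 5: issue ADD r3<-Add2 // r0:4,r1:Add1,r2:Mul1,r3:Add2,r4:Mul2
cycle 6: issue ADD r2<-Add3 // r0:4,r1:Add1,r2:Add3,r3:Add2,r4:Mul2
cycle 7: stall // r0:4,r1:Add1,r2:Add3,r3:Add2,r4:Mul2
cycle 8: stall // r0:4,r1:Add1,r2:Add3,r3:Add2,r4:Mul2
cycle 9: CDB Mul1=7; stall // r0:4,r1:Add1,r2:Add3,r3:Add2,r4:Mul2
cycle 10: stall // r0:4,r1:Add1,r2:Add3,r3:Add2,r4:Mul2
cycle 11: stall // r0:4,r1:Add1,r2:Add3,r3:Add2,r4:Mul2
cycle 12: stall // r0:4,r1:Add1,r2:Add3,r3:Add2,r4:Mul2
cycle 13: stall // r0:4,r1:Add1,r2:Add3,r3:Add2,r4:Mul2
cycle 14: CDB Mul2=28; stall // r0:4,r1:Add1,r2:Add3,r3:Add2,r4:28
cycle 15: stall // r0:4,r1:Add1,r2:Add3,r3:Add2,r4:28
cycle 16: stall // r0:4,r1:Add1,r2:Add3,r3:Add2,r4:28
cycle 17: CDB Add1=56; issue SUB r1<-Add1 // r0:4,r1:Add1,r2:Add3,r3:Add2,r4:28
cycle 18: CDB Add2=35; issue ADD r2<-Add2 // r0:4,r1:Add1,r2:Add2,r3:35,r4:28
cycle 19: stall // r0:4,r1:Add1,r2:Add2,r3:35,r4:28
cycle 20: CDB Add1=-52; issue SUB r4<-Add1 // r0:4,r1:-52,r2:Add2,r3:35,r4:Add1
cycle 21: CDB Add2=63; issue ADD r4<-Add2 // r0:4,r1:-52,r2:63,r3:35,r4:Add2
cycle 22: CDB Add3=84 // r0:4,r1:-52,r2:63,r3:35,r4:Add2
cycle 23: CDB Add1=24 // r0:4,r1:-52,r2:63,r3:35,r4:Add2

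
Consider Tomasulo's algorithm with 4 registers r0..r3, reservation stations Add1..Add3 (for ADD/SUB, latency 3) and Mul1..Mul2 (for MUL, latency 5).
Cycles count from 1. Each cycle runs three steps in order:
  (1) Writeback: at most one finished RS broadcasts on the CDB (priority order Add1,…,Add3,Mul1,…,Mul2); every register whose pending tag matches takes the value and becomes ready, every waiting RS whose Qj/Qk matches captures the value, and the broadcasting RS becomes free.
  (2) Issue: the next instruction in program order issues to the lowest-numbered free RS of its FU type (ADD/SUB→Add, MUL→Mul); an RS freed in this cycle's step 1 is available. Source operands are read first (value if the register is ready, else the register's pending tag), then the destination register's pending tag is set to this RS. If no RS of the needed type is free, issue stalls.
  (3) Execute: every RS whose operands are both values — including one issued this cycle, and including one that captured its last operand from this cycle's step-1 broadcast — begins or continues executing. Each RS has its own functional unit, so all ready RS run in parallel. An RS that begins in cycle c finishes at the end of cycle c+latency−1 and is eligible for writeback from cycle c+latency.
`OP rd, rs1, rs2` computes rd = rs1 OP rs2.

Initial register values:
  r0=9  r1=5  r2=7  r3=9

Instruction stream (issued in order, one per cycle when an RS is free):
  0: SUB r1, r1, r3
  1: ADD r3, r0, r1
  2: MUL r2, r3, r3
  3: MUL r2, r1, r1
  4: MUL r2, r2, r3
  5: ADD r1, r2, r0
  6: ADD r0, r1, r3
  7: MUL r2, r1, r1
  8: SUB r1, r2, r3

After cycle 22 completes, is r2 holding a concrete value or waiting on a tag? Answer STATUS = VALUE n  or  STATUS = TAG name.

  c1: issue SUB r1<-Add1  regs: r0:9,r1:Add1,r2:7,r3:9
  c2: issue ADD r3<-Add2  regs: r0:9,r1:Add1,r2:7,r3:Add2
  c3: issue MUL r2<-Mul1  regs: r0:9,r1:Add1,r2:Mul1,r3:Add2
  c4: CDB Add1=-4; issue MUL r2<-Mul2  regs: r0:9,r1:-4,r2:Mul2,r3:Add2
  c5: stall  regs: r0:9,r1:-4,r2:Mul2,r3:Add2
  c6: stall  regs: r0:9,r1:-4,r2:Mul2,r3:Add2
  c7: CDB Add2=5; stall  regs: r0:9,r1:-4,r2:Mul2,r3:5
  c8: stall  regs: r0:9,r1:-4,r2:Mul2,r3:5
  c9: CDB Mul2=16; issue MUL r2<-Mul2  regs: r0:9,r1:-4,r2:Mul2,r3:5
  c10: issue ADD r1<-Add1  regs: r0:9,r1:Add1,r2:Mul2,r3:5
  c11: issue ADD r0<-Add2  regs: r0:Add2,r1:Add1,r2:Mul2,r3:5
  c12: CDB Mul1=25; issue MUL r2<-Mul1  regs: r0:Add2,r1:Add1,r2:Mul1,r3:5
  c13: issue SUB r1<-Add3  regs: r0:Add2,r1:Add3,r2:Mul1,r3:5
  c14: CDB Mul2=80  regs: r0:Add2,r1:Add3,r2:Mul1,r3:5
  c15: -  regs: r0:Add2,r1:Add3,r2:Mul1,r3:5
  c16: -  regs: r0:Add2,r1:Add3,r2:Mul1,r3:5
  c17: CDB Add1=89  regs: r0:Add2,r1:Add3,r2:Mul1,r3:5
  c18: -  regs: r0:Add2,r1:Add3,r2:Mul1,r3:5
  c19: -  regs: r0:Add2,r1:Add3,r2:Mul1,r3:5
  c20: CDB Add2=94  regs: r0:94,r1:Add3,r2:Mul1,r3:5
  c21: -  regs: r0:94,r1:Add3,r2:Mul1,r3:5
  c22: CDB Mul1=7921  regs: r0:94,r1:Add3,r2:7921,r3:5

STATUS = VALUE 7921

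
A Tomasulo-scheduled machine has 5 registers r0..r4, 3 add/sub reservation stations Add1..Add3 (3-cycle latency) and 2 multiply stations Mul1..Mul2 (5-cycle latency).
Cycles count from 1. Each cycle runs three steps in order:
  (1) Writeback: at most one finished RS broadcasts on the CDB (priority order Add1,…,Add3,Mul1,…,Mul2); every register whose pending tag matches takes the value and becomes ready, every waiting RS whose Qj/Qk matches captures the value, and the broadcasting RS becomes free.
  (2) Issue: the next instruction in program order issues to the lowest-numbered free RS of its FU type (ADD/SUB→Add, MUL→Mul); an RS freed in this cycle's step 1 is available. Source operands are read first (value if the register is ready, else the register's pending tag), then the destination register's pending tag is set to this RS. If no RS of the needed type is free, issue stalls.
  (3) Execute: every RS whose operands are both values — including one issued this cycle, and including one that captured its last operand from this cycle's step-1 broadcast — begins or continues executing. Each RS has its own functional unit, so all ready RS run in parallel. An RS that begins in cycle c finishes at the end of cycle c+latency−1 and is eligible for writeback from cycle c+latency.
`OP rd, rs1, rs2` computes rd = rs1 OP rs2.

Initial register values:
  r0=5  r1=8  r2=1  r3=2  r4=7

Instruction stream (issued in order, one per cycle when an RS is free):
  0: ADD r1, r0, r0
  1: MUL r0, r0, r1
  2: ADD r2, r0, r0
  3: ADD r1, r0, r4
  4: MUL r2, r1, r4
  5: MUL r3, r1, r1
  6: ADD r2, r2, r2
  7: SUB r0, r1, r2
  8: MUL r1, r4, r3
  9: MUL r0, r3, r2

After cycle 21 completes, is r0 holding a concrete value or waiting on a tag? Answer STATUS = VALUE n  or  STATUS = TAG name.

c1: issue ADD r1<-Add1 | r0:5,r1:Add1,r2:1,r3:2,r4:7
c2: issue MUL r0<-Mul1 | r0:Mul1,r1:Add1,r2:1,r3:2,r4:7
c3: issue ADD r2<-Add2 | r0:Mul1,r1:Add1,r2:Add2,r3:2,r4:7
c4: CDB Add1=10; issue ADD r1<-Add1 | r0:Mul1,r1:Add1,r2:Add2,r3:2,r4:7
c5: issue MUL r2<-Mul2 | r0:Mul1,r1:Add1,r2:Mul2,r3:2,r4:7
c6: stall | r0:Mul1,r1:Add1,r2:Mul2,r3:2,r4:7
c7: stall | r0:Mul1,r1:Add1,r2:Mul2,r3:2,r4:7
c8: stall | r0:Mul1,r1:Add1,r2:Mul2,r3:2,r4:7
c9: CDB Mul1=50; issue MUL r3<-Mul1 | r0:50,r1:Add1,r2:Mul2,r3:Mul1,r4:7
c10: issue ADD r2<-Add3 | r0:50,r1:Add1,r2:Add3,r3:Mul1,r4:7
c11: stall | r0:50,r1:Add1,r2:Add3,r3:Mul1,r4:7
c12: CDB Add1=57; issue SUB r0<-Add1 | r0:Add1,r1:57,r2:Add3,r3:Mul1,r4:7
c13: CDB Add2=100; stall | r0:Add1,r1:57,r2:Add3,r3:Mul1,r4:7
c14: stall | r0:Add1,r1:57,r2:Add3,r3:Mul1,r4:7
c15: stall | r0:Add1,r1:57,r2:Add3,r3:Mul1,r4:7
c16: stall | r0:Add1,r1:57,r2:Add3,r3:Mul1,r4:7
c17: CDB Mul1=3249; issue MUL r1<-Mul1 | r0:Add1,r1:Mul1,r2:Add3,r3:3249,r4:7
c18: CDB Mul2=399; issue MUL r0<-Mul2 | r0:Mul2,r1:Mul1,r2:Add3,r3:3249,r4:7
c19: - | r0:Mul2,r1:Mul1,r2:Add3,r3:3249,r4:7
c20: - | r0:Mul2,r1:Mul1,r2:Add3,r3:3249,r4:7
c21: CDB Add3=798 | r0:Mul2,r1:Mul1,r2:798,r3:3249,r4:7

STATUS = TAG Mul2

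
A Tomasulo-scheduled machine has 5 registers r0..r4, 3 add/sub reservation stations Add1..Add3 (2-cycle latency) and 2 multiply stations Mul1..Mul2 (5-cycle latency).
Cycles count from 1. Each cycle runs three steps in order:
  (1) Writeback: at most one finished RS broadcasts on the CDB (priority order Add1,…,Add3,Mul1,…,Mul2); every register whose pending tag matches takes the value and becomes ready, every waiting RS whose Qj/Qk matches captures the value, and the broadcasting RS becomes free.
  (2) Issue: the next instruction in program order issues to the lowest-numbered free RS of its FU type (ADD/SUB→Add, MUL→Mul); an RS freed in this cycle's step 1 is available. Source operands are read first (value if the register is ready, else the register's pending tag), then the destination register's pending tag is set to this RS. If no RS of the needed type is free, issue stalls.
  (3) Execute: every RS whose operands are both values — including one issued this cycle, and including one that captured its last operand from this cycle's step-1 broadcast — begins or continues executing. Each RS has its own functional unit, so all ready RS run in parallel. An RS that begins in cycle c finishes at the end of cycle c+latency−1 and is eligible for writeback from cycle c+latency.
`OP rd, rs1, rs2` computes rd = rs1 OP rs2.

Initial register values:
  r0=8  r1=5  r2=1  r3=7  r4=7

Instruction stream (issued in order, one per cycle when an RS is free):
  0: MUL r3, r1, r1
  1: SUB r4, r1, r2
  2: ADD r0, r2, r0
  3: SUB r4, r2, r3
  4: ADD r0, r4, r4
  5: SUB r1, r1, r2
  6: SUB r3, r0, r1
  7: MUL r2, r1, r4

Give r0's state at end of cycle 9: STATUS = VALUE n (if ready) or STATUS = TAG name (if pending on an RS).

STATUS = TAG Add2

cycle 1: issue MUL r3<-Mul1 // r0:8,r1:5,r2:1,r3:Mul1,r4:7
cycle 2: issue SUB r4<-Add1 // r0:8,r1:5,r2:1,r3:Mul1,r4:Add1
cycle 3: issue ADD r0<-Add2 // r0:Add2,r1:5,r2:1,r3:Mul1,r4:Add1
cycle 4: CDB Add1=4; issue SUB r4<-Add1 // r0:Add2,r1:5,r2:1,r3:Mul1,r4:Add1
cycle 5: CDB Add2=9; issue ADD r0<-Add2 // r0:Add2,r1:5,r2:1,r3:Mul1,r4:Add1
cycle 6: CDB Mul1=25; issue SUB r1<-Add3 // r0:Add2,r1:Add3,r2:1,r3:25,r4:Add1
cycle 7: stall // r0:Add2,r1:Add3,r2:1,r3:25,r4:Add1
cycle 8: CDB Add1=-24; issue SUB r3<-Add1 // r0:Add2,r1:Add3,r2:1,r3:Add1,r4:-24
cycle 9: CDB Add3=4; issue MUL r2<-Mul1 // r0:Add2,r1:4,r2:Mul1,r3:Add1,r4:-24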